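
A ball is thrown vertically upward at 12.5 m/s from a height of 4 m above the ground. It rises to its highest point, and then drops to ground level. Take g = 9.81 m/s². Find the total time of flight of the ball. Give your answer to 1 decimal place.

2.8 s

Phase 1 (rising): v₀ = 12.5 m/s, a = -9.81 m/s².
v = v₀ + at → t = (0 − 12.5) / -9.81 = 1.27 s
v² = v₀² + 2aΔx → Δx = (0² − 12.5²)/(2·-9.81) = 7.96 m

Phase 2 (falling): v₀ = 0 m/s, a = -9.81 m/s².
Falls 12.0 m from rest: t = √(2·12.0/9.81) = 1.56 s; v = g·t = 15.3 m/s.
Total time = 1.27 + 1.56 = 2.84 s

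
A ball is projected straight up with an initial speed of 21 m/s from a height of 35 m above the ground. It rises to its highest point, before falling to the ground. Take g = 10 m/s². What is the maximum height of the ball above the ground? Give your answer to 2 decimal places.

Phase 1 (rising): v₀ = 21.0 m/s, a = -10 m/s².
v = v₀ + at → t = (0 − 21.0) / -10 = 2.10 s
v² = v₀² + 2aΔx → Δx = (0² − 21.0²)/(2·-10) = 22.1 m
Maximum height = 35 + 22.1 = 57.0 m

57.05 m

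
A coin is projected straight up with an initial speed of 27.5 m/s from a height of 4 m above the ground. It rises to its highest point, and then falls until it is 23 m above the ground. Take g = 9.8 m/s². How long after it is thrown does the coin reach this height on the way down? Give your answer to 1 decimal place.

Phase 1 (rising): v₀ = 27.5 m/s, a = -9.8 m/s².
v = v₀ + at → t = (0 − 27.5) / -9.8 = 2.81 s
v² = v₀² + 2aΔx → Δx = (0² − 27.5²)/(2·-9.8) = 38.6 m

Phase 2 (falling): v₀ = 0 m/s, a = -9.8 m/s².
Falls 19.6 m from rest: t = √(2·19.6/9.8) = 2.00 s; v = g·t = 19.6 m/s.
Total time = 2.81 + 2.00 = 4.81 s

4.8 s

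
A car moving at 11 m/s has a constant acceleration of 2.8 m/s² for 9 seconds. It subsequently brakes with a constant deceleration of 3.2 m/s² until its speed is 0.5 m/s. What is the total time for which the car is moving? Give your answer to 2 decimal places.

Phase 1 (accelerating): v₀ = 11.0 m/s, a = 2.8 m/s².
v = v₀ + at = 11.0 + (2.8)(9) = 36.2 m/s
Δx = v₀t + ½at² = 11.0·9 + 0.5·2.8·9² = 212 m

Phase 2 (decelerating): v₀ = 36.2 m/s, a = -3.2 m/s².
v = v₀ + at → t = (0.5 − 36.2) / -3.2 = 11.2 s
v² = v₀² + 2aΔx → Δx = (0.5² − 36.2²)/(2·-3.2) = 205 m
Total time = 9.00 + 11.2 = 20.2 s

20.16 s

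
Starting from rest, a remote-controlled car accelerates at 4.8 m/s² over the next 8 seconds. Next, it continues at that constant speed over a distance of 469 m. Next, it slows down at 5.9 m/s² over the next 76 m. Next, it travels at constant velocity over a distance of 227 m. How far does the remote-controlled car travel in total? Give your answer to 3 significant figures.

Phase 1 (accelerating): v₀ = 0 m/s, a = 4.8 m/s².
v = v₀ + at = 0 + (4.8)(8) = 38.4 m/s
Δx = v₀t + ½at² = 0·8 + 0.5·4.8·8² = 154 m

Phase 2 (constant speed): v₀ = 38.4 m/s, a = 0 m/s².
Constant speed: t = d/v = 469/38.4 = 12.2 s

Phase 3 (decelerating): v₀ = 38.4 m/s, a = -5.9 m/s².
v² = v₀² + 2aΔx = 38.4² + 2·-5.9·76 = 578 → v = 24.0 m/s
t = (v − v₀)/a = (24.0 − 38.4)/-5.9 = 2.43 s

Phase 4 (constant speed): v₀ = 24.0 m/s, a = 0 m/s².
Constant speed: t = d/v = 227/24.0 = 9.44 s
Total distance = 154 + 469 + 76.0 + 227 = 926 m

926 m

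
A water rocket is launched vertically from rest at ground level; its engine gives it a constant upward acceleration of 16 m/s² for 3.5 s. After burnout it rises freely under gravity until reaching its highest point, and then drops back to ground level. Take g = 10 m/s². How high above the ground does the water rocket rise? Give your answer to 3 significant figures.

255 m

Phase 1 (powered ascent): v₀ = 0 m/s, a = 16 m/s².
v = v₀ + at = 0 + (16)(3.5) = 56.0 m/s
Δx = v₀t + ½at² = 0·3.5 + 0.5·16·3.5² = 98.0 m

Phase 2 (coasting upward): v₀ = 56.0 m/s, a = -10 m/s².
v = v₀ + at → t = (0 − 56.0) / -10 = 5.60 s
v² = v₀² + 2aΔx → Δx = (0² − 56.0²)/(2·-10) = 157 m
Maximum height = 98.0 + 157 = 255 m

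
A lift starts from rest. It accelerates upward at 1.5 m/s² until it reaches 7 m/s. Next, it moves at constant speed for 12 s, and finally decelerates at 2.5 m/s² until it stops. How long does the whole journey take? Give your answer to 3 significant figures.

19.5 s

Phase 1 (accelerating): v₀ = 0 m/s, a = 1.5 m/s².
v = v₀ + at → t = (7 − 0) / 1.5 = 4.67 s
v² = v₀² + 2aΔx → Δx = (7² − 0²)/(2·1.5) = 16.3 m

Phase 2 (constant speed): v₀ = 7.00 m/s, a = 0 m/s².
v = v₀ + at = 7.00 + (0)(12) = 7.00 m/s
Δx = v₀t + ½at² = 7.00·12 + 0.5·0·12² = 84.0 m

Phase 3 (decelerating): v₀ = 7.00 m/s, a = -2.5 m/s².
v = v₀ + at → t = (0 − 7.00) / -2.5 = 2.80 s
v² = v₀² + 2aΔx → Δx = (0² − 7.00²)/(2·-2.5) = 9.80 m
Total time = 4.67 + 12.0 + 2.80 = 19.5 s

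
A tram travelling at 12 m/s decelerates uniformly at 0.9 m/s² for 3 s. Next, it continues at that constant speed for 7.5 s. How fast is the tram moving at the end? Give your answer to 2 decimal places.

9.30 m/s

Phase 1 (decelerating): v₀ = 12.0 m/s, a = -0.9 m/s².
v = v₀ + at = 12.0 + (-0.9)(3) = 9.30 m/s
Δx = v₀t + ½at² = 12.0·3 + 0.5·-0.9·3² = 31.9 m

Phase 2 (constant speed): v₀ = 9.30 m/s, a = 0 m/s².
v = v₀ + at = 9.30 + (0)(7.5) = 9.30 m/s
Δx = v₀t + ½at² = 9.30·7.5 + 0.5·0·7.5² = 69.8 m
Final speed = 9.30 m/s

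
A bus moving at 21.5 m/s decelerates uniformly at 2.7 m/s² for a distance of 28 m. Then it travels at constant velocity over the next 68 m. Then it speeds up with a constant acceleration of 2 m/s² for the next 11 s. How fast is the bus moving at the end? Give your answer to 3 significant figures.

Phase 1 (decelerating): v₀ = 21.5 m/s, a = -2.7 m/s².
v² = v₀² + 2aΔx = 21.5² + 2·-2.7·28 = 311 → v = 17.6 m/s
t = (v − v₀)/a = (17.6 − 21.5)/-2.7 = 1.43 s

Phase 2 (constant speed): v₀ = 17.6 m/s, a = 0 m/s².
Constant speed: t = d/v = 68/17.6 = 3.86 s

Phase 3 (accelerating): v₀ = 17.6 m/s, a = 2 m/s².
v = v₀ + at = 17.6 + (2)(11) = 39.6 m/s
Δx = v₀t + ½at² = 17.6·11 + 0.5·2·11² = 315 m
Final speed = 39.6 m/s

39.6 m/s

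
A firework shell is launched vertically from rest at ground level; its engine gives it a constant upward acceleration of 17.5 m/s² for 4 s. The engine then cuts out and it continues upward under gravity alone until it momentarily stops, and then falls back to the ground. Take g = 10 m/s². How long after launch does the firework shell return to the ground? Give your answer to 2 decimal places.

19.77 s

Phase 1 (powered ascent): v₀ = 0 m/s, a = 17.5 m/s².
v = v₀ + at = 0 + (17.5)(4) = 70.0 m/s
Δx = v₀t + ½at² = 0·4 + 0.5·17.5·4² = 140 m

Phase 2 (coasting upward): v₀ = 70.0 m/s, a = -10 m/s².
v = v₀ + at → t = (0 − 70.0) / -10 = 7.00 s
v² = v₀² + 2aΔx → Δx = (0² − 70.0²)/(2·-10) = 245 m

Phase 3 (free fall): v₀ = 0 m/s, a = -10 m/s².
Falls 385 m from rest: t = √(2·385/10) = 8.77 s; v = g·t = 87.7 m/s.
Total time = 4.00 + 7.00 + 8.77 = 19.8 s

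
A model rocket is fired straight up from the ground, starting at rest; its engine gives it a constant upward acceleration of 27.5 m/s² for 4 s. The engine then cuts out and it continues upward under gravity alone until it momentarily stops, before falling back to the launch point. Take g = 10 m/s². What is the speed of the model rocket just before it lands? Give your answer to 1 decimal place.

128.5 m/s

Phase 1 (powered ascent): v₀ = 0 m/s, a = 27.5 m/s².
v = v₀ + at = 0 + (27.5)(4) = 110 m/s
Δx = v₀t + ½at² = 0·4 + 0.5·27.5·4² = 220 m

Phase 2 (coasting upward): v₀ = 110 m/s, a = -10 m/s².
v = v₀ + at → t = (0 − 110) / -10 = 11.0 s
v² = v₀² + 2aΔx → Δx = (0² − 110²)/(2·-10) = 605 m

Phase 3 (free fall): v₀ = 0 m/s, a = -10 m/s².
Falls 825 m from rest: t = √(2·825/10) = 12.8 s; v = g·t = 128 m/s.
Impact speed = 128 m/s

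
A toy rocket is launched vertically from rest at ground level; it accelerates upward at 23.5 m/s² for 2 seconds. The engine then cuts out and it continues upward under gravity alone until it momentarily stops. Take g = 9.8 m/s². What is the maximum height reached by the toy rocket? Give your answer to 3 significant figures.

160 m

Phase 1 (powered ascent): v₀ = 0 m/s, a = 23.5 m/s².
v = v₀ + at = 0 + (23.5)(2) = 47.0 m/s
Δx = v₀t + ½at² = 0·2 + 0.5·23.5·2² = 47.0 m

Phase 2 (coasting upward): v₀ = 47.0 m/s, a = -9.8 m/s².
v = v₀ + at → t = (0 − 47.0) / -9.8 = 4.80 s
v² = v₀² + 2aΔx → Δx = (0² − 47.0²)/(2·-9.8) = 113 m
Maximum height = 47.0 + 113 = 160 m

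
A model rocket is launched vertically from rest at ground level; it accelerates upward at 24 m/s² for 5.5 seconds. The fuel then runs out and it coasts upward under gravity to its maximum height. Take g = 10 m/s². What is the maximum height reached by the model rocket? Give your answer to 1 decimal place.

Phase 1 (powered ascent): v₀ = 0 m/s, a = 24 m/s².
v = v₀ + at = 0 + (24)(5.5) = 132 m/s
Δx = v₀t + ½at² = 0·5.5 + 0.5·24·5.5² = 363 m

Phase 2 (coasting upward): v₀ = 132 m/s, a = -10 m/s².
v = v₀ + at → t = (0 − 132) / -10 = 13.2 s
v² = v₀² + 2aΔx → Δx = (0² − 132²)/(2·-10) = 871 m
Maximum height = 363 + 871 = 1230 m

1234.2 m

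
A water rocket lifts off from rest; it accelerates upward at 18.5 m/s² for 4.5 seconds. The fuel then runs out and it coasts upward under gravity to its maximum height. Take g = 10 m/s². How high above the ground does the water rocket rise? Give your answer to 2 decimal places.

533.84 m

Phase 1 (powered ascent): v₀ = 0 m/s, a = 18.5 m/s².
v = v₀ + at = 0 + (18.5)(4.5) = 83.2 m/s
Δx = v₀t + ½at² = 0·4.5 + 0.5·18.5·4.5² = 187 m

Phase 2 (coasting upward): v₀ = 83.2 m/s, a = -10 m/s².
v = v₀ + at → t = (0 − 83.2) / -10 = 8.32 s
v² = v₀² + 2aΔx → Δx = (0² − 83.2²)/(2·-10) = 347 m
Maximum height = 187 + 347 = 534 m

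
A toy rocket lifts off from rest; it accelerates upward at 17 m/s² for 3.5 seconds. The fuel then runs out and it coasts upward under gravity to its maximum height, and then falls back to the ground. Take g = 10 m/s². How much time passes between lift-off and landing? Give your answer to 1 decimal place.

16.9 s

Phase 1 (powered ascent): v₀ = 0 m/s, a = 17 m/s².
v = v₀ + at = 0 + (17)(3.5) = 59.5 m/s
Δx = v₀t + ½at² = 0·3.5 + 0.5·17·3.5² = 104 m

Phase 2 (coasting upward): v₀ = 59.5 m/s, a = -10 m/s².
v = v₀ + at → t = (0 − 59.5) / -10 = 5.95 s
v² = v₀² + 2aΔx → Δx = (0² − 59.5²)/(2·-10) = 177 m

Phase 3 (free fall): v₀ = 0 m/s, a = -10 m/s².
Falls 281 m from rest: t = √(2·281/10) = 7.50 s; v = g·t = 75.0 m/s.
Total time = 3.50 + 5.95 + 7.50 = 16.9 s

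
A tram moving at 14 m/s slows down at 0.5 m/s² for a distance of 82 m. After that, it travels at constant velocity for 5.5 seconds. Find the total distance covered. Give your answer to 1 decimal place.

Phase 1 (decelerating): v₀ = 14.0 m/s, a = -0.5 m/s².
v² = v₀² + 2aΔx = 14.0² + 2·-0.5·82 = 114 → v = 10.7 m/s
t = (v − v₀)/a = (10.7 − 14.0)/-0.5 = 6.65 s

Phase 2 (constant speed): v₀ = 10.7 m/s, a = 0 m/s².
v = v₀ + at = 10.7 + (0)(5.5) = 10.7 m/s
Δx = v₀t + ½at² = 10.7·5.5 + 0.5·0·5.5² = 58.7 m
Total distance = 82.0 + 58.7 = 141 m

140.7 m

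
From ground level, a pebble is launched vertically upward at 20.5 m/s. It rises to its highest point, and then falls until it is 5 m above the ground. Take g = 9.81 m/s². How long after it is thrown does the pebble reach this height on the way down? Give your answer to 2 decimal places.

Phase 1 (rising): v₀ = 20.5 m/s, a = -9.81 m/s².
v = v₀ + at → t = (0 − 20.5) / -9.81 = 2.09 s
v² = v₀² + 2aΔx → Δx = (0² − 20.5²)/(2·-9.81) = 21.4 m

Phase 2 (falling): v₀ = 0 m/s, a = -9.81 m/s².
Falls 16.4 m from rest: t = √(2·16.4/9.81) = 1.83 s; v = g·t = 17.9 m/s.
Total time = 2.09 + 1.83 = 3.92 s

3.92 s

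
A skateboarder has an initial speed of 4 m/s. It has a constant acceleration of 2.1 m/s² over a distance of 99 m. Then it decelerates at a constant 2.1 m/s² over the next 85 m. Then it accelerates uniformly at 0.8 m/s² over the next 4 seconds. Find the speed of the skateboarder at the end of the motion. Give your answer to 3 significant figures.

11.8 m/s

Phase 1 (accelerating): v₀ = 4.00 m/s, a = 2.1 m/s².
v² = v₀² + 2aΔx = 4.00² + 2·2.1·99 = 432 → v = 20.8 m/s
t = (v − v₀)/a = (20.8 − 4.00)/2.1 = 7.99 s

Phase 2 (decelerating): v₀ = 20.8 m/s, a = -2.1 m/s².
v² = v₀² + 2aΔx = 20.8² + 2·-2.1·85 = 74.8 → v = 8.65 m/s
t = (v − v₀)/a = (8.65 − 20.8)/-2.1 = 5.78 s

Phase 3 (accelerating): v₀ = 8.65 m/s, a = 0.8 m/s².
v = v₀ + at = 8.65 + (0.8)(4) = 11.8 m/s
Δx = v₀t + ½at² = 8.65·4 + 0.5·0.8·4² = 41.0 m
Final speed = 11.8 m/s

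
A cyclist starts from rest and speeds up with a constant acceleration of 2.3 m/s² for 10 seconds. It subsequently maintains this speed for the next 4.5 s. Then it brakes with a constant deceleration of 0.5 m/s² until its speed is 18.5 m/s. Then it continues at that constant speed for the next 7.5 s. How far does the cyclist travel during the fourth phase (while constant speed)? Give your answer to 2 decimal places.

138.75 m

Phase 1 (accelerating): v₀ = 0 m/s, a = 2.3 m/s².
v = v₀ + at = 0 + (2.3)(10) = 23.0 m/s
Δx = v₀t + ½at² = 0·10 + 0.5·2.3·10² = 115 m

Phase 2 (constant speed): v₀ = 23.0 m/s, a = 0 m/s².
v = v₀ + at = 23.0 + (0)(4.5) = 23.0 m/s
Δx = v₀t + ½at² = 23.0·4.5 + 0.5·0·4.5² = 104 m

Phase 3 (decelerating): v₀ = 23.0 m/s, a = -0.5 m/s².
v = v₀ + at → t = (18.5 − 23.0) / -0.5 = 9.00 s
v² = v₀² + 2aΔx → Δx = (18.5² − 23.0²)/(2·-0.5) = 187 m

Phase 4 (constant speed): v₀ = 18.5 m/s, a = 0 m/s².
v = v₀ + at = 18.5 + (0)(7.5) = 18.5 m/s
Δx = v₀t + ½at² = 18.5·7.5 + 0.5·0·7.5² = 139 m
Distance in phase 4 = 139 m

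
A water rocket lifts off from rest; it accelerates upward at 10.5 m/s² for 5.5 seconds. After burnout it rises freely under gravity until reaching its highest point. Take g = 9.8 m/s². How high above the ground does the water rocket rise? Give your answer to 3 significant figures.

Phase 1 (powered ascent): v₀ = 0 m/s, a = 10.5 m/s².
v = v₀ + at = 0 + (10.5)(5.5) = 57.8 m/s
Δx = v₀t + ½at² = 0·5.5 + 0.5·10.5·5.5² = 159 m

Phase 2 (coasting upward): v₀ = 57.8 m/s, a = -9.8 m/s².
v = v₀ + at → t = (0 − 57.8) / -9.8 = 5.89 s
v² = v₀² + 2aΔx → Δx = (0² − 57.8²)/(2·-9.8) = 170 m
Maximum height = 159 + 170 = 329 m

329 m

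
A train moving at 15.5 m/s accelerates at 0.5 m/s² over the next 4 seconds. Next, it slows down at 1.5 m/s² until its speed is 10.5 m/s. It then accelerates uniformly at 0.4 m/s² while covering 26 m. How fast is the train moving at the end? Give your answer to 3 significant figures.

11.4 m/s

Phase 1 (accelerating): v₀ = 15.5 m/s, a = 0.5 m/s².
v = v₀ + at = 15.5 + (0.5)(4) = 17.5 m/s
Δx = v₀t + ½at² = 15.5·4 + 0.5·0.5·4² = 66.0 m

Phase 2 (decelerating): v₀ = 17.5 m/s, a = -1.5 m/s².
v = v₀ + at → t = (10.5 − 17.5) / -1.5 = 4.67 s
v² = v₀² + 2aΔx → Δx = (10.5² − 17.5²)/(2·-1.5) = 65.3 m

Phase 3 (accelerating): v₀ = 10.5 m/s, a = 0.4 m/s².
v² = v₀² + 2aΔx = 10.5² + 2·0.4·26 = 131 → v = 11.4 m/s
t = (v − v₀)/a = (11.4 − 10.5)/0.4 = 2.37 s
Final speed = 11.4 m/s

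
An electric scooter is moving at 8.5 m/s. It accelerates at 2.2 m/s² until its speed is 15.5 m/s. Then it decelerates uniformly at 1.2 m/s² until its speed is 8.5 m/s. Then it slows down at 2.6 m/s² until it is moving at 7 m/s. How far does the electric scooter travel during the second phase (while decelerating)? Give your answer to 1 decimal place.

70.0 m

Phase 1 (accelerating): v₀ = 8.50 m/s, a = 2.2 m/s².
v = v₀ + at → t = (15.5 − 8.50) / 2.2 = 3.18 s
v² = v₀² + 2aΔx → Δx = (15.5² − 8.50²)/(2·2.2) = 38.2 m

Phase 2 (decelerating): v₀ = 15.5 m/s, a = -1.2 m/s².
v = v₀ + at → t = (8.5 − 15.5) / -1.2 = 5.83 s
v² = v₀² + 2aΔx → Δx = (8.5² − 15.5²)/(2·-1.2) = 70.0 m
Distance in phase 2 = 70.0 m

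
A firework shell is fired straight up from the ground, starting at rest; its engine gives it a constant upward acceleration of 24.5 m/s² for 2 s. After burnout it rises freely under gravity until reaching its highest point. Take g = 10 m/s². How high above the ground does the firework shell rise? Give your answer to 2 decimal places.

169.05 m

Phase 1 (powered ascent): v₀ = 0 m/s, a = 24.5 m/s².
v = v₀ + at = 0 + (24.5)(2) = 49.0 m/s
Δx = v₀t + ½at² = 0·2 + 0.5·24.5·2² = 49.0 m

Phase 2 (coasting upward): v₀ = 49.0 m/s, a = -10 m/s².
v = v₀ + at → t = (0 − 49.0) / -10 = 4.90 s
v² = v₀² + 2aΔx → Δx = (0² − 49.0²)/(2·-10) = 120 m
Maximum height = 49.0 + 120 = 169 m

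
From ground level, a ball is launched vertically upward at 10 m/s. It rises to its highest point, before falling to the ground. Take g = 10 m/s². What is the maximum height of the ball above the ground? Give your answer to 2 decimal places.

5.00 m

Phase 1 (rising): v₀ = 10.0 m/s, a = -10 m/s².
v = v₀ + at → t = (0 − 10.0) / -10 = 1.00 s
v² = v₀² + 2aΔx → Δx = (0² − 10.0²)/(2·-10) = 5.00 m
Maximum height = 5.00 m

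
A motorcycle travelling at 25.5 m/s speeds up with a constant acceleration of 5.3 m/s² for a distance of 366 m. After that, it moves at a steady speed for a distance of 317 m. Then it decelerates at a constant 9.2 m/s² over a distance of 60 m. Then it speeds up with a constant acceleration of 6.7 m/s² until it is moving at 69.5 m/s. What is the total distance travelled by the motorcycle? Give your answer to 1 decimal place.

847.8 m

Phase 1 (accelerating): v₀ = 25.5 m/s, a = 5.3 m/s².
v² = v₀² + 2aΔx = 25.5² + 2·5.3·366 = 4530 → v = 67.3 m/s
t = (v − v₀)/a = (67.3 − 25.5)/5.3 = 7.89 s

Phase 2 (constant speed): v₀ = 67.3 m/s, a = 0 m/s².
Constant speed: t = d/v = 317/67.3 = 4.71 s

Phase 3 (decelerating): v₀ = 67.3 m/s, a = -9.2 m/s².
v² = v₀² + 2aΔx = 67.3² + 2·-9.2·60 = 3430 → v = 58.5 m/s
t = (v − v₀)/a = (58.5 − 67.3)/-9.2 = 0.954 s

Phase 4 (accelerating): v₀ = 58.5 m/s, a = 6.7 m/s².
v = v₀ + at → t = (69.5 − 58.5) / 6.7 = 1.64 s
v² = v₀² + 2aΔx → Δx = (69.5² − 58.5²)/(2·6.7) = 105 m
Total distance = 366 + 317 + 60.0 + 105 = 848 m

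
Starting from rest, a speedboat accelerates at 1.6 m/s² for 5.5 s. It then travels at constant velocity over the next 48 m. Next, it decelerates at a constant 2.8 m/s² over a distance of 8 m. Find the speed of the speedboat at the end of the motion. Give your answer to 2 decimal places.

Phase 1 (accelerating): v₀ = 0 m/s, a = 1.6 m/s².
v = v₀ + at = 0 + (1.6)(5.5) = 8.80 m/s
Δx = v₀t + ½at² = 0·5.5 + 0.5·1.6·5.5² = 24.2 m

Phase 2 (constant speed): v₀ = 8.80 m/s, a = 0 m/s².
Constant speed: t = d/v = 48/8.80 = 5.45 s

Phase 3 (decelerating): v₀ = 8.80 m/s, a = -2.8 m/s².
v² = v₀² + 2aΔx = 8.80² + 2·-2.8·8 = 32.6 → v = 5.71 m/s
t = (v − v₀)/a = (5.71 − 8.80)/-2.8 = 1.10 s
Final speed = 5.71 m/s

5.71 m/s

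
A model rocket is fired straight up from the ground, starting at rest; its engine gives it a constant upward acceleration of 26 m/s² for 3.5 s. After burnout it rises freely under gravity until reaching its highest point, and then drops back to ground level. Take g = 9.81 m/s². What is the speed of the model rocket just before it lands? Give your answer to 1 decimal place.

106.8 m/s

Phase 1 (powered ascent): v₀ = 0 m/s, a = 26 m/s².
v = v₀ + at = 0 + (26)(3.5) = 91.0 m/s
Δx = v₀t + ½at² = 0·3.5 + 0.5·26·3.5² = 159 m

Phase 2 (coasting upward): v₀ = 91.0 m/s, a = -9.81 m/s².
v = v₀ + at → t = (0 − 91.0) / -9.81 = 9.28 s
v² = v₀² + 2aΔx → Δx = (0² − 91.0²)/(2·-9.81) = 422 m

Phase 3 (free fall): v₀ = 0 m/s, a = -9.81 m/s².
Falls 581 m from rest: t = √(2·581/9.81) = 10.9 s; v = g·t = 107 m/s.
Impact speed = 107 m/s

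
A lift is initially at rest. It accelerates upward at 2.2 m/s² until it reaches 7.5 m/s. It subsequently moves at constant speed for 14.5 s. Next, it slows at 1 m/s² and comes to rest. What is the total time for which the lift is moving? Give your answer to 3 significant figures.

25.4 s

Phase 1 (accelerating): v₀ = 0 m/s, a = 2.2 m/s².
v = v₀ + at → t = (7.5 − 0) / 2.2 = 3.41 s
v² = v₀² + 2aΔx → Δx = (7.5² − 0²)/(2·2.2) = 12.8 m

Phase 2 (constant speed): v₀ = 7.50 m/s, a = 0 m/s².
v = v₀ + at = 7.50 + (0)(14.5) = 7.50 m/s
Δx = v₀t + ½at² = 7.50·14.5 + 0.5·0·14.5² = 109 m

Phase 3 (decelerating): v₀ = 7.50 m/s, a = -1 m/s².
v = v₀ + at → t = (0 − 7.50) / -1 = 7.50 s
v² = v₀² + 2aΔx → Δx = (0² − 7.50²)/(2·-1) = 28.1 m
Total time = 3.41 + 14.5 + 7.50 = 25.4 s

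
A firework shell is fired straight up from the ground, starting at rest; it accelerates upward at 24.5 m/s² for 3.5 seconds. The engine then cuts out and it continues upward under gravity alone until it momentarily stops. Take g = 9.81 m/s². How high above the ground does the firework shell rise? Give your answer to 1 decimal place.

524.8 m

Phase 1 (powered ascent): v₀ = 0 m/s, a = 24.5 m/s².
v = v₀ + at = 0 + (24.5)(3.5) = 85.8 m/s
Δx = v₀t + ½at² = 0·3.5 + 0.5·24.5·3.5² = 150 m

Phase 2 (coasting upward): v₀ = 85.8 m/s, a = -9.81 m/s².
v = v₀ + at → t = (0 − 85.8) / -9.81 = 8.74 s
v² = v₀² + 2aΔx → Δx = (0² − 85.8²)/(2·-9.81) = 375 m
Maximum height = 150 + 375 = 525 m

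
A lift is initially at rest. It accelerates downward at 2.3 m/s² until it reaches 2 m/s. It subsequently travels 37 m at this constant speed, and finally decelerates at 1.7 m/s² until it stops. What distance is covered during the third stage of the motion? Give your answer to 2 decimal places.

Phase 1 (accelerating): v₀ = 0 m/s, a = 2.3 m/s².
v = v₀ + at → t = (2 − 0) / 2.3 = 0.870 s
v² = v₀² + 2aΔx → Δx = (2² − 0²)/(2·2.3) = 0.870 m

Phase 2 (constant speed): v₀ = 2.00 m/s, a = 0 m/s².
Constant speed: t = d/v = 37/2.00 = 18.5 s

Phase 3 (decelerating): v₀ = 2.00 m/s, a = -1.7 m/s².
v = v₀ + at → t = (0 − 2.00) / -1.7 = 1.18 s
v² = v₀² + 2aΔx → Δx = (0² − 2.00²)/(2·-1.7) = 1.18 m
Distance in phase 3 = 1.18 m

1.18 m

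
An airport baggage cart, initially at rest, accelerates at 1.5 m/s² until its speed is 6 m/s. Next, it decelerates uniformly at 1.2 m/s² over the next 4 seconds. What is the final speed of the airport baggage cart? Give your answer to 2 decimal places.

Phase 1 (accelerating): v₀ = 0 m/s, a = 1.5 m/s².
v = v₀ + at → t = (6 − 0) / 1.5 = 4.00 s
v² = v₀² + 2aΔx → Δx = (6² − 0²)/(2·1.5) = 12.0 m

Phase 2 (decelerating): v₀ = 6.00 m/s, a = -1.2 m/s².
v = v₀ + at = 6.00 + (-1.2)(4) = 1.20 m/s
Δx = v₀t + ½at² = 6.00·4 + 0.5·-1.2·4² = 14.4 m
Final speed = 1.20 m/s

1.20 m/s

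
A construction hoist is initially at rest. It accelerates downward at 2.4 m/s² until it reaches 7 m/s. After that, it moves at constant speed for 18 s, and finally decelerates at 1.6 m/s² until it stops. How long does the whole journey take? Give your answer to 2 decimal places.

Phase 1 (accelerating): v₀ = 0 m/s, a = 2.4 m/s².
v = v₀ + at → t = (7 − 0) / 2.4 = 2.92 s
v² = v₀² + 2aΔx → Δx = (7² − 0²)/(2·2.4) = 10.2 m

Phase 2 (constant speed): v₀ = 7.00 m/s, a = 0 m/s².
v = v₀ + at = 7.00 + (0)(18) = 7.00 m/s
Δx = v₀t + ½at² = 7.00·18 + 0.5·0·18² = 126 m

Phase 3 (decelerating): v₀ = 7.00 m/s, a = -1.6 m/s².
v = v₀ + at → t = (0 − 7.00) / -1.6 = 4.38 s
v² = v₀² + 2aΔx → Δx = (0² − 7.00²)/(2·-1.6) = 15.3 m
Total time = 2.92 + 18.0 + 4.38 = 25.3 s

25.29 s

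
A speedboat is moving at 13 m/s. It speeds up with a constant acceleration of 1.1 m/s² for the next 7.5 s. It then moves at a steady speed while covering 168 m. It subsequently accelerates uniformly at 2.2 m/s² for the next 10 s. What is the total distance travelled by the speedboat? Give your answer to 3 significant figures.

Phase 1 (accelerating): v₀ = 13.0 m/s, a = 1.1 m/s².
v = v₀ + at = 13.0 + (1.1)(7.5) = 21.2 m/s
Δx = v₀t + ½at² = 13.0·7.5 + 0.5·1.1·7.5² = 128 m

Phase 2 (constant speed): v₀ = 21.2 m/s, a = 0 m/s².
Constant speed: t = d/v = 168/21.2 = 7.91 s

Phase 3 (accelerating): v₀ = 21.2 m/s, a = 2.2 m/s².
v = v₀ + at = 21.2 + (2.2)(10) = 43.2 m/s
Δx = v₀t + ½at² = 21.2·10 + 0.5·2.2·10² = 322 m
Total distance = 128 + 168 + 322 = 619 m

619 m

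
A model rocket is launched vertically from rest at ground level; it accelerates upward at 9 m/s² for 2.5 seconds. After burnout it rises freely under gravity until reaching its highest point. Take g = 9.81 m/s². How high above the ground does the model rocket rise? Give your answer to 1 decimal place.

Phase 1 (powered ascent): v₀ = 0 m/s, a = 9 m/s².
v = v₀ + at = 0 + (9)(2.5) = 22.5 m/s
Δx = v₀t + ½at² = 0·2.5 + 0.5·9·2.5² = 28.1 m

Phase 2 (coasting upward): v₀ = 22.5 m/s, a = -9.81 m/s².
v = v₀ + at → t = (0 − 22.5) / -9.81 = 2.29 s
v² = v₀² + 2aΔx → Δx = (0² − 22.5²)/(2·-9.81) = 25.8 m
Maximum height = 28.1 + 25.8 = 53.9 m

53.9 m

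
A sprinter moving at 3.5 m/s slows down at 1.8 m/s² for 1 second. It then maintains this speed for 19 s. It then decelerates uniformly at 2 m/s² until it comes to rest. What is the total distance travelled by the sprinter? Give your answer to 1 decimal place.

Phase 1 (decelerating): v₀ = 3.50 m/s, a = -1.8 m/s².
v = v₀ + at = 3.50 + (-1.8)(1) = 1.70 m/s
Δx = v₀t + ½at² = 3.50·1 + 0.5·-1.8·1² = 2.60 m

Phase 2 (constant speed): v₀ = 1.70 m/s, a = 0 m/s².
v = v₀ + at = 1.70 + (0)(19) = 1.70 m/s
Δx = v₀t + ½at² = 1.70·19 + 0.5·0·19² = 32.3 m

Phase 3 (decelerating): v₀ = 1.70 m/s, a = -2 m/s².
v = v₀ + at → t = (0 − 1.70) / -2 = 0.850 s
v² = v₀² + 2aΔx → Δx = (0² − 1.70²)/(2·-2) = 0.722 m
Total distance = 2.60 + 32.3 + 0.722 = 35.6 m

35.6 m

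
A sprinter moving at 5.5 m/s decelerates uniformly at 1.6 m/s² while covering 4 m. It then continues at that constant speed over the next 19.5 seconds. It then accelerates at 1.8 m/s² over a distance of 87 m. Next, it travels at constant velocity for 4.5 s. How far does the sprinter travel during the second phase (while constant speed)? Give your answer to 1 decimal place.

81.5 m

Phase 1 (decelerating): v₀ = 5.50 m/s, a = -1.6 m/s².
v² = v₀² + 2aΔx = 5.50² + 2·-1.6·4 = 17.4 → v = 4.18 m/s
t = (v − v₀)/a = (4.18 − 5.50)/-1.6 = 0.827 s

Phase 2 (constant speed): v₀ = 4.18 m/s, a = 0 m/s².
v = v₀ + at = 4.18 + (0)(19.5) = 4.18 m/s
Δx = v₀t + ½at² = 4.18·19.5 + 0.5·0·19.5² = 81.5 m
Distance in phase 2 = 81.5 m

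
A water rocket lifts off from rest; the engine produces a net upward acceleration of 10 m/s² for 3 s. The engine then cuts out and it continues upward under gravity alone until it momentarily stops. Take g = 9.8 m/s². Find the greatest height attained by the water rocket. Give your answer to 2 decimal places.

90.92 m

Phase 1 (powered ascent): v₀ = 0 m/s, a = 10 m/s².
v = v₀ + at = 0 + (10)(3) = 30.0 m/s
Δx = v₀t + ½at² = 0·3 + 0.5·10·3² = 45.0 m

Phase 2 (coasting upward): v₀ = 30.0 m/s, a = -9.8 m/s².
v = v₀ + at → t = (0 − 30.0) / -9.8 = 3.06 s
v² = v₀² + 2aΔx → Δx = (0² − 30.0²)/(2·-9.8) = 45.9 m
Maximum height = 45.0 + 45.9 = 90.9 m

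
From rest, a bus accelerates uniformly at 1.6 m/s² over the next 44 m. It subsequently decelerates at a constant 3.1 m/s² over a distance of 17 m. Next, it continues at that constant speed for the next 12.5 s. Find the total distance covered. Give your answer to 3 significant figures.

Phase 1 (accelerating): v₀ = 0 m/s, a = 1.6 m/s².
v² = v₀² + 2aΔx = 0² + 2·1.6·44 = 141 → v = 11.9 m/s
t = (v − v₀)/a = (11.9 − 0)/1.6 = 7.42 s

Phase 2 (decelerating): v₀ = 11.9 m/s, a = -3.1 m/s².
v² = v₀² + 2aΔx = 11.9² + 2·-3.1·17 = 35.4 → v = 5.95 m/s
t = (v − v₀)/a = (5.95 − 11.9)/-3.1 = 1.91 s

Phase 3 (constant speed): v₀ = 5.95 m/s, a = 0 m/s².
v = v₀ + at = 5.95 + (0)(12.5) = 5.95 m/s
Δx = v₀t + ½at² = 5.95·12.5 + 0.5·0·12.5² = 74.4 m
Total distance = 44.0 + 17.0 + 74.4 = 135 m

135 m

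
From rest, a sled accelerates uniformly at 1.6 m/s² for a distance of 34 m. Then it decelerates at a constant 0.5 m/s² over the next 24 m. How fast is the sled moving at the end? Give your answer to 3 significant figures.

9.21 m/s

Phase 1 (accelerating): v₀ = 0 m/s, a = 1.6 m/s².
v² = v₀² + 2aΔx = 0² + 2·1.6·34 = 109 → v = 10.4 m/s
t = (v − v₀)/a = (10.4 − 0)/1.6 = 6.52 s

Phase 2 (decelerating): v₀ = 10.4 m/s, a = -0.5 m/s².
v² = v₀² + 2aΔx = 10.4² + 2·-0.5·24 = 84.8 → v = 9.21 m/s
t = (v − v₀)/a = (9.21 − 10.4)/-0.5 = 2.44 s
Final speed = 9.21 m/s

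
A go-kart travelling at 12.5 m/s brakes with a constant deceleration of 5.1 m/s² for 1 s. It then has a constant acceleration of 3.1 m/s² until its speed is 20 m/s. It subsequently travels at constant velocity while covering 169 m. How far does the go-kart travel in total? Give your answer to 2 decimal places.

234.63 m

Phase 1 (decelerating): v₀ = 12.5 m/s, a = -5.1 m/s².
v = v₀ + at = 12.5 + (-5.1)(1) = 7.40 m/s
Δx = v₀t + ½at² = 12.5·1 + 0.5·-5.1·1² = 9.95 m

Phase 2 (accelerating): v₀ = 7.40 m/s, a = 3.1 m/s².
v = v₀ + at → t = (20 − 7.40) / 3.1 = 4.06 s
v² = v₀² + 2aΔx → Δx = (20² − 7.40²)/(2·3.1) = 55.7 m

Phase 3 (constant speed): v₀ = 20.0 m/s, a = 0 m/s².
Constant speed: t = d/v = 169/20.0 = 8.45 s
Total distance = 9.95 + 55.7 + 169 = 235 m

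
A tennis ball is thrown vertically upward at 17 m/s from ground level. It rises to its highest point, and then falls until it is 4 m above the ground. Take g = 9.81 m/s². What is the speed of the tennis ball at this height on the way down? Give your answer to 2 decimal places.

14.51 m/s

Phase 1 (rising): v₀ = 17.0 m/s, a = -9.81 m/s².
v = v₀ + at → t = (0 − 17.0) / -9.81 = 1.73 s
v² = v₀² + 2aΔx → Δx = (0² − 17.0²)/(2·-9.81) = 14.7 m

Phase 2 (falling): v₀ = 0 m/s, a = -9.81 m/s².
Falls 10.7 m from rest: t = √(2·10.7/9.81) = 1.48 s; v = g·t = 14.5 m/s.
Final speed = 14.5 m/s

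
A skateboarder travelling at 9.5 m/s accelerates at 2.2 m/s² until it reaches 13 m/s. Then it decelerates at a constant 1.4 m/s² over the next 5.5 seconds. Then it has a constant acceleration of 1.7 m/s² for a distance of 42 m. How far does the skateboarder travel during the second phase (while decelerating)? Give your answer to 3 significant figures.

Phase 1 (accelerating): v₀ = 9.50 m/s, a = 2.2 m/s².
v = v₀ + at → t = (13 − 9.50) / 2.2 = 1.59 s
v² = v₀² + 2aΔx → Δx = (13² − 9.50²)/(2·2.2) = 17.9 m

Phase 2 (decelerating): v₀ = 13.0 m/s, a = -1.4 m/s².
v = v₀ + at = 13.0 + (-1.4)(5.5) = 5.30 m/s
Δx = v₀t + ½at² = 13.0·5.5 + 0.5·-1.4·5.5² = 50.3 m
Distance in phase 2 = 50.3 m

50.3 m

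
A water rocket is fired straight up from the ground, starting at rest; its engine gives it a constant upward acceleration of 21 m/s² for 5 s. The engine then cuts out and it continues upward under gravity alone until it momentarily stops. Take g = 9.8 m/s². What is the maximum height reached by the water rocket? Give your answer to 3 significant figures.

825 m

Phase 1 (powered ascent): v₀ = 0 m/s, a = 21 m/s².
v = v₀ + at = 0 + (21)(5) = 105 m/s
Δx = v₀t + ½at² = 0·5 + 0.5·21·5² = 262 m

Phase 2 (coasting upward): v₀ = 105 m/s, a = -9.8 m/s².
v = v₀ + at → t = (0 − 105) / -9.8 = 10.7 s
v² = v₀² + 2aΔx → Δx = (0² − 105²)/(2·-9.8) = 562 m
Maximum height = 262 + 562 = 825 m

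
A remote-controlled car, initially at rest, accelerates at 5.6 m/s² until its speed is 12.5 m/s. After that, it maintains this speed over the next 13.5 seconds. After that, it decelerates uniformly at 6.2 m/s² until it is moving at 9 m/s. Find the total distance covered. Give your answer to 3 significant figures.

189 m

Phase 1 (accelerating): v₀ = 0 m/s, a = 5.6 m/s².
v = v₀ + at → t = (12.5 − 0) / 5.6 = 2.23 s
v² = v₀² + 2aΔx → Δx = (12.5² − 0²)/(2·5.6) = 14.0 m

Phase 2 (constant speed): v₀ = 12.5 m/s, a = 0 m/s².
v = v₀ + at = 12.5 + (0)(13.5) = 12.5 m/s
Δx = v₀t + ½at² = 12.5·13.5 + 0.5·0·13.5² = 169 m

Phase 3 (decelerating): v₀ = 12.5 m/s, a = -6.2 m/s².
v = v₀ + at → t = (9 − 12.5) / -6.2 = 0.565 s
v² = v₀² + 2aΔx → Δx = (9² − 12.5²)/(2·-6.2) = 6.07 m
Total distance = 14.0 + 169 + 6.07 = 189 m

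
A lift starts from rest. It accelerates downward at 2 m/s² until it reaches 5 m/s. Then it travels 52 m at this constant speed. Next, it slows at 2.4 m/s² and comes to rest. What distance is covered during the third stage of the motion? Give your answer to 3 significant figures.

Phase 1 (accelerating): v₀ = 0 m/s, a = 2 m/s².
v = v₀ + at → t = (5 − 0) / 2 = 2.50 s
v² = v₀² + 2aΔx → Δx = (5² − 0²)/(2·2) = 6.25 m

Phase 2 (constant speed): v₀ = 5.00 m/s, a = 0 m/s².
Constant speed: t = d/v = 52/5.00 = 10.4 s

Phase 3 (decelerating): v₀ = 5.00 m/s, a = -2.4 m/s².
v = v₀ + at → t = (0 − 5.00) / -2.4 = 2.08 s
v² = v₀² + 2aΔx → Δx = (0² − 5.00²)/(2·-2.4) = 5.21 m
Distance in phase 3 = 5.21 m

5.21 m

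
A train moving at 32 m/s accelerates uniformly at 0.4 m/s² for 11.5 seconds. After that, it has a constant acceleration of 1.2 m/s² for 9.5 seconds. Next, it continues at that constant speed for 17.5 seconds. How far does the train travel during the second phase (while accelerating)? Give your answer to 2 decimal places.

401.85 m

Phase 1 (accelerating): v₀ = 32.0 m/s, a = 0.4 m/s².
v = v₀ + at = 32.0 + (0.4)(11.5) = 36.6 m/s
Δx = v₀t + ½at² = 32.0·11.5 + 0.5·0.4·11.5² = 394 m

Phase 2 (accelerating): v₀ = 36.6 m/s, a = 1.2 m/s².
v = v₀ + at = 36.6 + (1.2)(9.5) = 48.0 m/s
Δx = v₀t + ½at² = 36.6·9.5 + 0.5·1.2·9.5² = 402 m
Distance in phase 2 = 402 m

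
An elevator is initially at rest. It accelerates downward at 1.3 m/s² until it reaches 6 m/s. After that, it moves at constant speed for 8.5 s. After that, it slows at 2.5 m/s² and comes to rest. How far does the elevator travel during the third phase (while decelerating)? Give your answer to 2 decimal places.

7.20 m

Phase 1 (accelerating): v₀ = 0 m/s, a = 1.3 m/s².
v = v₀ + at → t = (6 − 0) / 1.3 = 4.62 s
v² = v₀² + 2aΔx → Δx = (6² − 0²)/(2·1.3) = 13.8 m

Phase 2 (constant speed): v₀ = 6.00 m/s, a = 0 m/s².
v = v₀ + at = 6.00 + (0)(8.5) = 6.00 m/s
Δx = v₀t + ½at² = 6.00·8.5 + 0.5·0·8.5² = 51.0 m

Phase 3 (decelerating): v₀ = 6.00 m/s, a = -2.5 m/s².
v = v₀ + at → t = (0 − 6.00) / -2.5 = 2.40 s
v² = v₀² + 2aΔx → Δx = (0² − 6.00²)/(2·-2.5) = 7.20 m
Distance in phase 3 = 7.20 m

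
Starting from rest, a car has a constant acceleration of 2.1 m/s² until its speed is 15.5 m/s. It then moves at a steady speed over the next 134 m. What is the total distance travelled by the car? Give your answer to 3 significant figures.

191 m

Phase 1 (accelerating): v₀ = 0 m/s, a = 2.1 m/s².
v = v₀ + at → t = (15.5 − 0) / 2.1 = 7.38 s
v² = v₀² + 2aΔx → Δx = (15.5² − 0²)/(2·2.1) = 57.2 m

Phase 2 (constant speed): v₀ = 15.5 m/s, a = 0 m/s².
Constant speed: t = d/v = 134/15.5 = 8.65 s
Total distance = 57.2 + 134 = 191 m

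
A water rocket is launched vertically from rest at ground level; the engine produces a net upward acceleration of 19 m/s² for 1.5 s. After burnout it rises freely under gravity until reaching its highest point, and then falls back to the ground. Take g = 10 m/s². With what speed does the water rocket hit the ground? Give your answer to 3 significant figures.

35.2 m/s

Phase 1 (powered ascent): v₀ = 0 m/s, a = 19 m/s².
v = v₀ + at = 0 + (19)(1.5) = 28.5 m/s
Δx = v₀t + ½at² = 0·1.5 + 0.5·19·1.5² = 21.4 m

Phase 2 (coasting upward): v₀ = 28.5 m/s, a = -10 m/s².
v = v₀ + at → t = (0 − 28.5) / -10 = 2.85 s
v² = v₀² + 2aΔx → Δx = (0² − 28.5²)/(2·-10) = 40.6 m

Phase 3 (free fall): v₀ = 0 m/s, a = -10 m/s².
Falls 62.0 m from rest: t = √(2·62.0/10) = 3.52 s; v = g·t = 35.2 m/s.
Impact speed = 35.2 m/s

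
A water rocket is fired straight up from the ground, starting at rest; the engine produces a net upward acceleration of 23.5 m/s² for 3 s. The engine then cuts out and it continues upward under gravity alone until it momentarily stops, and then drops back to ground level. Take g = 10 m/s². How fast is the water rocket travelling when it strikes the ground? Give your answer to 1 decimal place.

84.2 m/s

Phase 1 (powered ascent): v₀ = 0 m/s, a = 23.5 m/s².
v = v₀ + at = 0 + (23.5)(3) = 70.5 m/s
Δx = v₀t + ½at² = 0·3 + 0.5·23.5·3² = 106 m

Phase 2 (coasting upward): v₀ = 70.5 m/s, a = -10 m/s².
v = v₀ + at → t = (0 − 70.5) / -10 = 7.05 s
v² = v₀² + 2aΔx → Δx = (0² − 70.5²)/(2·-10) = 249 m

Phase 3 (free fall): v₀ = 0 m/s, a = -10 m/s².
Falls 354 m from rest: t = √(2·354/10) = 8.42 s; v = g·t = 84.2 m/s.
Impact speed = 84.2 m/s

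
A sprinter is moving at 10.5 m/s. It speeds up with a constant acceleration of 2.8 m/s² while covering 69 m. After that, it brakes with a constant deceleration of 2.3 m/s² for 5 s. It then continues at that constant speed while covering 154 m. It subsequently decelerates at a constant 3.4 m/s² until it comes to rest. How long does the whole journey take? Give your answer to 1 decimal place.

26.7 s

Phase 1 (accelerating): v₀ = 10.5 m/s, a = 2.8 m/s².
v² = v₀² + 2aΔx = 10.5² + 2·2.8·69 = 497 → v = 22.3 m/s
t = (v − v₀)/a = (22.3 − 10.5)/2.8 = 4.21 s

Phase 2 (decelerating): v₀ = 22.3 m/s, a = -2.3 m/s².
v = v₀ + at = 22.3 + (-2.3)(5) = 10.8 m/s
Δx = v₀t + ½at² = 22.3·5 + 0.5·-2.3·5² = 82.7 m

Phase 3 (constant speed): v₀ = 10.8 m/s, a = 0 m/s².
Constant speed: t = d/v = 154/10.8 = 14.3 s

Phase 4 (decelerating): v₀ = 10.8 m/s, a = -3.4 m/s².
v = v₀ + at → t = (0 − 10.8) / -3.4 = 3.17 s
v² = v₀² + 2aΔx → Δx = (0² − 10.8²)/(2·-3.4) = 17.1 m
Total time = 4.21 + 5.00 + 14.3 + 3.17 = 26.7 s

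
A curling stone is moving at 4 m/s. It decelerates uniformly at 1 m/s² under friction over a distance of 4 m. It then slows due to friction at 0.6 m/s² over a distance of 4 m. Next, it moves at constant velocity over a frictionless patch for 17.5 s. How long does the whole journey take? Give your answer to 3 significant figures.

Phase 1 (decelerating): v₀ = 4.00 m/s, a = -1 m/s².
v² = v₀² + 2aΔx = 4.00² + 2·-1·4 = 8.00 → v = 2.83 m/s
t = (v − v₀)/a = (2.83 − 4.00)/-1 = 1.17 s

Phase 2 (decelerating): v₀ = 2.83 m/s, a = -0.6 m/s².
v² = v₀² + 2aΔx = 2.83² + 2·-0.6·4 = 3.20 → v = 1.79 m/s
t = (v − v₀)/a = (1.79 − 2.83)/-0.6 = 1.73 s

Phase 3 (constant speed): v₀ = 1.79 m/s, a = 0 m/s².
v = v₀ + at = 1.79 + (0)(17.5) = 1.79 m/s
Δx = v₀t + ½at² = 1.79·17.5 + 0.5·0·17.5² = 31.3 m
Total time = 1.17 + 1.73 + 17.5 = 20.4 s

20.4 s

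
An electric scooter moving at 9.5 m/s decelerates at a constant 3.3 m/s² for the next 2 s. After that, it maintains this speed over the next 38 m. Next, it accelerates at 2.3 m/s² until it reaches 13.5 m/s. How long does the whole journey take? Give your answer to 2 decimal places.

Phase 1 (decelerating): v₀ = 9.50 m/s, a = -3.3 m/s².
v = v₀ + at = 9.50 + (-3.3)(2) = 2.90 m/s
Δx = v₀t + ½at² = 9.50·2 + 0.5·-3.3·2² = 12.4 m

Phase 2 (constant speed): v₀ = 2.90 m/s, a = 0 m/s².
Constant speed: t = d/v = 38/2.90 = 13.1 s

Phase 3 (accelerating): v₀ = 2.90 m/s, a = 2.3 m/s².
v = v₀ + at → t = (13.5 − 2.90) / 2.3 = 4.61 s
v² = v₀² + 2aΔx → Δx = (13.5² − 2.90²)/(2·2.3) = 37.8 m
Total time = 2.00 + 13.1 + 4.61 = 19.7 s

19.71 s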